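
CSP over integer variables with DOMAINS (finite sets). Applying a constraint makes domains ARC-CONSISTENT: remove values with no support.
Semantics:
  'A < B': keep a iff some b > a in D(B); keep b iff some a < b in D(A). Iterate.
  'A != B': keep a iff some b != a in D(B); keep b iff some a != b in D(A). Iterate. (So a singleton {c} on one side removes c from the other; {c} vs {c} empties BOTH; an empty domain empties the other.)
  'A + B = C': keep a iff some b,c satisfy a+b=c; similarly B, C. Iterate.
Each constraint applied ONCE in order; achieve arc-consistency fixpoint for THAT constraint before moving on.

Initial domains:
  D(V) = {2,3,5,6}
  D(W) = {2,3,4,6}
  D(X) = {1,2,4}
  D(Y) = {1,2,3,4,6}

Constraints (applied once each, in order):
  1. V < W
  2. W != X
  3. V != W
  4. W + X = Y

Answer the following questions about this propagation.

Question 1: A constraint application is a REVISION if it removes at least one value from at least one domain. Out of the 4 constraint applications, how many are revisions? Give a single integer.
Answer: 2

Derivation:
Constraint 1 (V < W) on D(V)={2,3,5,6} D(W)={2,3,4,6}: V {2,3,5,6}->{2,3,5}; W {2,3,4,6}->{3,4,6} => REVISION
Constraint 2 (W != X) on D(W)={3,4,6} D(X)={1,2,4}: no change => not a revision
Constraint 3 (V != W) on D(V)={2,3,5} D(W)={3,4,6}: no change => not a revision
Constraint 4 (W + X = Y) on D(W)={3,4,6} D(X)={1,2,4} D(Y)={1,2,3,4,6}: W {3,4,6}->{3,4}; X {1,2,4}->{1,2}; Y {1,2,3,4,6}->{4,6} => REVISION
Total revisions = 2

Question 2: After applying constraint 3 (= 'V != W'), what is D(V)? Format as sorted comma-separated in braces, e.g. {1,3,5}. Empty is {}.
Answer: {2,3,5}

Derivation:
Constraint 1 (V < W) on D(V)={2,3,5,6} D(W)={2,3,4,6}: V {2,3,5,6}->{2,3,5}; W {2,3,4,6}->{3,4,6}
Constraint 2 (W != X) on D(W)={3,4,6} D(X)={1,2,4}: no change
Constraint 3 (V != W) on D(V)={2,3,5} D(W)={3,4,6}: no change
So after constraint 3: D(V) = {2,3,5}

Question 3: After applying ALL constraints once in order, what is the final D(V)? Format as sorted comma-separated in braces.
Constraint 1 (V < W) on D(V)={2,3,5,6} D(W)={2,3,4,6}: V {2,3,5,6}->{2,3,5}; W {2,3,4,6}->{3,4,6}
Constraint 2 (W != X) on D(W)={3,4,6} D(X)={1,2,4}: no change
Constraint 3 (V != W) on D(V)={2,3,5} D(W)={3,4,6}: no change
Constraint 4 (W + X = Y) on D(W)={3,4,6} D(X)={1,2,4} D(Y)={1,2,3,4,6}: W {3,4,6}->{3,4}; X {1,2,4}->{1,2}; Y {1,2,3,4,6}->{4,6}
So after all 4 constraints: D(V) = {2,3,5}

Answer: {2,3,5}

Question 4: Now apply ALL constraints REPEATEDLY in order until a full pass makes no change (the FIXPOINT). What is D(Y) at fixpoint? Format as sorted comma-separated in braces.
pass 0 (initial): D(Y)={1,2,3,4,6}
pass 1: V {2,3,5,6}->{2,3,5}; W {2,3,4,6}->{3,4}; X {1,2,4}->{1,2}; Y {1,2,3,4,6}->{4,6}
pass 2: V {2,3,5}->{2,3}
pass 3: no change
Fixpoint after 3 passes: D(Y) = {4,6}

Answer: {4,6}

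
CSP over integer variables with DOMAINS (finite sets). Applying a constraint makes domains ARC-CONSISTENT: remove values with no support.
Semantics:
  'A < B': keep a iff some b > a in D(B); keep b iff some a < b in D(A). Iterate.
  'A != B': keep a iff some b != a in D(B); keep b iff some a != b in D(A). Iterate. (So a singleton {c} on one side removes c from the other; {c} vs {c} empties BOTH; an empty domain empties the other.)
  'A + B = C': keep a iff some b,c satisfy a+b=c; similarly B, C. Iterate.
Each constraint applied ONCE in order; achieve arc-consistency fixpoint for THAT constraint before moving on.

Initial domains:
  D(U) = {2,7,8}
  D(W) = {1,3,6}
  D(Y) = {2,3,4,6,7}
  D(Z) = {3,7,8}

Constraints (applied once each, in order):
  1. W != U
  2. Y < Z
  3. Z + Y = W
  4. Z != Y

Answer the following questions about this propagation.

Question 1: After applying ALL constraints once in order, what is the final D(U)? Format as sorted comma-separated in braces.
Answer: {2,7,8}

Derivation:
Constraint 1 (W != U) on D(W)={1,3,6} D(U)={2,7,8}: no change
Constraint 2 (Y < Z) on D(Y)={2,3,4,6,7} D(Z)={3,7,8}: no change
Constraint 3 (Z + Y = W) on D(Z)={3,7,8} D(Y)={2,3,4,6,7} D(W)={1,3,6}: Z {3,7,8}->{3}; Y {2,3,4,6,7}->{3}; W {1,3,6}->{6}
Constraint 4 (Z != Y) on D(Z)={3} D(Y)={3}: Z {3}->{}; Y {3}->{}
So after all 4 constraints: D(U) = {2,7,8}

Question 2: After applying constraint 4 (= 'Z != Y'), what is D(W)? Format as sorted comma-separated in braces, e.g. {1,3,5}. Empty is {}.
Constraint 1 (W != U) on D(W)={1,3,6} D(U)={2,7,8}: no change
Constraint 2 (Y < Z) on D(Y)={2,3,4,6,7} D(Z)={3,7,8}: no change
Constraint 3 (Z + Y = W) on D(Z)={3,7,8} D(Y)={2,3,4,6,7} D(W)={1,3,6}: Z {3,7,8}->{3}; Y {2,3,4,6,7}->{3}; W {1,3,6}->{6}
Constraint 4 (Z != Y) on D(Z)={3} D(Y)={3}: Z {3}->{}; Y {3}->{}
So after constraint 4: D(W) = {6}

Answer: {6}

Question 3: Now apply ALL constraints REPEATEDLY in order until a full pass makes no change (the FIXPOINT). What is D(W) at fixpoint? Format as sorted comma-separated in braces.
pass 0 (initial): D(W)={1,3,6}
pass 1: W {1,3,6}->{6}; Y {2,3,4,6,7}->{}; Z {3,7,8}->{}
pass 2: W {6}->{}
pass 3: U {2,7,8}->{}
pass 4: no change
Fixpoint after 4 passes: D(W) = {}

Answer: {}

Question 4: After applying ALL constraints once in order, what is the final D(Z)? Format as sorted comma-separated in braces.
Answer: {}

Derivation:
Constraint 1 (W != U) on D(W)={1,3,6} D(U)={2,7,8}: no change
Constraint 2 (Y < Z) on D(Y)={2,3,4,6,7} D(Z)={3,7,8}: no change
Constraint 3 (Z + Y = W) on D(Z)={3,7,8} D(Y)={2,3,4,6,7} D(W)={1,3,6}: Z {3,7,8}->{3}; Y {2,3,4,6,7}->{3}; W {1,3,6}->{6}
Constraint 4 (Z != Y) on D(Z)={3} D(Y)={3}: Z {3}->{}; Y {3}->{}
So after all 4 constraints: D(Z) = {}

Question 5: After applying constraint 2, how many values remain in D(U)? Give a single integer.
Constraint 1 (W != U) on D(W)={1,3,6} D(U)={2,7,8}: no change
Constraint 2 (Y < Z) on D(Y)={2,3,4,6,7} D(Z)={3,7,8}: no change
So after constraint 2: D(U)={2,7,8}, size = 3

Answer: 3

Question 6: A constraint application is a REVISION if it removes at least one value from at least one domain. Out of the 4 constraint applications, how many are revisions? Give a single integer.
Constraint 1 (W != U) on D(W)={1,3,6} D(U)={2,7,8}: no change => not a revision
Constraint 2 (Y < Z) on D(Y)={2,3,4,6,7} D(Z)={3,7,8}: no change => not a revision
Constraint 3 (Z + Y = W) on D(Z)={3,7,8} D(Y)={2,3,4,6,7} D(W)={1,3,6}: Z {3,7,8}->{3}; Y {2,3,4,6,7}->{3}; W {1,3,6}->{6} => REVISION
Constraint 4 (Z != Y) on D(Z)={3} D(Y)={3}: Z {3}->{}; Y {3}->{} => REVISION
Total revisions = 2

Answer: 2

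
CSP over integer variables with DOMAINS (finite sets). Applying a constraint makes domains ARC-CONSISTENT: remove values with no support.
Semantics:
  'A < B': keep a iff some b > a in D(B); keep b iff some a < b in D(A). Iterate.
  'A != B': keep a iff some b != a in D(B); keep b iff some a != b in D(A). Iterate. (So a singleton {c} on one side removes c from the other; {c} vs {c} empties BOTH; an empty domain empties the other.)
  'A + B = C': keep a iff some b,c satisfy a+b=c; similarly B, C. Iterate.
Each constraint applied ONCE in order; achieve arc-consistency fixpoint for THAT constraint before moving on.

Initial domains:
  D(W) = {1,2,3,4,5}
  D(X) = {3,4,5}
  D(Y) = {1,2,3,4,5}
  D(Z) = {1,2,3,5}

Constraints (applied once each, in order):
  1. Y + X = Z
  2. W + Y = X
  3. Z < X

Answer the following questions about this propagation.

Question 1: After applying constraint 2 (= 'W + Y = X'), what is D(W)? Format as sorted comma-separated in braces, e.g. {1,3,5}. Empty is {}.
Answer: {1,2,3}

Derivation:
Constraint 1 (Y + X = Z) on D(Y)={1,2,3,4,5} D(X)={3,4,5} D(Z)={1,2,3,5}: Y {1,2,3,4,5}->{1,2}; X {3,4,5}->{3,4}; Z {1,2,3,5}->{5}
Constraint 2 (W + Y = X) on D(W)={1,2,3,4,5} D(Y)={1,2} D(X)={3,4}: W {1,2,3,4,5}->{1,2,3}
So after constraint 2: D(W) = {1,2,3}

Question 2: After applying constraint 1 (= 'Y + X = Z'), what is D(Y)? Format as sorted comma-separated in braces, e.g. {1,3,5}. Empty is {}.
Answer: {1,2}

Derivation:
Constraint 1 (Y + X = Z) on D(Y)={1,2,3,4,5} D(X)={3,4,5} D(Z)={1,2,3,5}: Y {1,2,3,4,5}->{1,2}; X {3,4,5}->{3,4}; Z {1,2,3,5}->{5}
So after constraint 1: D(Y) = {1,2}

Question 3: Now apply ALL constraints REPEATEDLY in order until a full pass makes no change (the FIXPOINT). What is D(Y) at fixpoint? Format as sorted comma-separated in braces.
pass 0 (initial): D(Y)={1,2,3,4,5}
pass 1: W {1,2,3,4,5}->{1,2,3}; X {3,4,5}->{}; Y {1,2,3,4,5}->{1,2}; Z {1,2,3,5}->{}
pass 2: W {1,2,3}->{}; Y {1,2}->{}
pass 3: no change
Fixpoint after 3 passes: D(Y) = {}

Answer: {}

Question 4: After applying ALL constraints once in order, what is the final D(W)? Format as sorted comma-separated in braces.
Constraint 1 (Y + X = Z) on D(Y)={1,2,3,4,5} D(X)={3,4,5} D(Z)={1,2,3,5}: Y {1,2,3,4,5}->{1,2}; X {3,4,5}->{3,4}; Z {1,2,3,5}->{5}
Constraint 2 (W + Y = X) on D(W)={1,2,3,4,5} D(Y)={1,2} D(X)={3,4}: W {1,2,3,4,5}->{1,2,3}
Constraint 3 (Z < X) on D(Z)={5} D(X)={3,4}: Z {5}->{}; X {3,4}->{}
So after all 3 constraints: D(W) = {1,2,3}

Answer: {1,2,3}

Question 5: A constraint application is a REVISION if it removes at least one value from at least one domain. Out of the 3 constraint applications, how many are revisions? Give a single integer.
Constraint 1 (Y + X = Z) on D(Y)={1,2,3,4,5} D(X)={3,4,5} D(Z)={1,2,3,5}: Y {1,2,3,4,5}->{1,2}; X {3,4,5}->{3,4}; Z {1,2,3,5}->{5} => REVISION
Constraint 2 (W + Y = X) on D(W)={1,2,3,4,5} D(Y)={1,2} D(X)={3,4}: W {1,2,3,4,5}->{1,2,3} => REVISION
Constraint 3 (Z < X) on D(Z)={5} D(X)={3,4}: Z {5}->{}; X {3,4}->{} => REVISION
Total revisions = 3

Answer: 3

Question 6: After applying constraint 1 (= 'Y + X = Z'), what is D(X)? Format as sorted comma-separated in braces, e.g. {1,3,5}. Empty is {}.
Constraint 1 (Y + X = Z) on D(Y)={1,2,3,4,5} D(X)={3,4,5} D(Z)={1,2,3,5}: Y {1,2,3,4,5}->{1,2}; X {3,4,5}->{3,4}; Z {1,2,3,5}->{5}
So after constraint 1: D(X) = {3,4}

Answer: {3,4}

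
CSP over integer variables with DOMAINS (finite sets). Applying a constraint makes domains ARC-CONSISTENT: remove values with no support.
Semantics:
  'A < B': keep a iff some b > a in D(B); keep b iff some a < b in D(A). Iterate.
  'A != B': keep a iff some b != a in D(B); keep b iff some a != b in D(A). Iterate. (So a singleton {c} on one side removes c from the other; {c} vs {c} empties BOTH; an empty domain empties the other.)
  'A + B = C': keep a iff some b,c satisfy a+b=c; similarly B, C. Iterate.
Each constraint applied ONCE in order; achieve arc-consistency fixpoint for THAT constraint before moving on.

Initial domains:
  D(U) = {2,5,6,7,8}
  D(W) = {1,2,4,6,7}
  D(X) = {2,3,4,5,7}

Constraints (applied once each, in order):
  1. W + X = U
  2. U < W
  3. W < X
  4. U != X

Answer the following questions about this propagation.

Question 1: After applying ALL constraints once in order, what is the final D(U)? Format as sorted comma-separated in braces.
Constraint 1 (W + X = U) on D(W)={1,2,4,6,7} D(X)={2,3,4,5,7} D(U)={2,5,6,7,8}: W {1,2,4,6,7}->{1,2,4,6}; U {2,5,6,7,8}->{5,6,7,8}
Constraint 2 (U < W) on D(U)={5,6,7,8} D(W)={1,2,4,6}: U {5,6,7,8}->{5}; W {1,2,4,6}->{6}
Constraint 3 (W < X) on D(W)={6} D(X)={2,3,4,5,7}: X {2,3,4,5,7}->{7}
Constraint 4 (U != X) on D(U)={5} D(X)={7}: no change
So after all 4 constraints: D(U) = {5}

Answer: {5}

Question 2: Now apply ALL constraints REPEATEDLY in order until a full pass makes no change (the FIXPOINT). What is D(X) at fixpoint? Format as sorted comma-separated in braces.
pass 0 (initial): D(X)={2,3,4,5,7}
pass 1: U {2,5,6,7,8}->{5}; W {1,2,4,6,7}->{6}; X {2,3,4,5,7}->{7}
pass 2: U {5}->{}; W {6}->{}; X {7}->{}
pass 3: no change
Fixpoint after 3 passes: D(X) = {}

Answer: {}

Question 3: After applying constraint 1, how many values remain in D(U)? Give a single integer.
Answer: 4

Derivation:
Constraint 1 (W + X = U) on D(W)={1,2,4,6,7} D(X)={2,3,4,5,7} D(U)={2,5,6,7,8}: W {1,2,4,6,7}->{1,2,4,6}; U {2,5,6,7,8}->{5,6,7,8}
So after constraint 1: D(U)={5,6,7,8}, size = 4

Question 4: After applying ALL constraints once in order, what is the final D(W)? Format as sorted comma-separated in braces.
Constraint 1 (W + X = U) on D(W)={1,2,4,6,7} D(X)={2,3,4,5,7} D(U)={2,5,6,7,8}: W {1,2,4,6,7}->{1,2,4,6}; U {2,5,6,7,8}->{5,6,7,8}
Constraint 2 (U < W) on D(U)={5,6,7,8} D(W)={1,2,4,6}: U {5,6,7,8}->{5}; W {1,2,4,6}->{6}
Constraint 3 (W < X) on D(W)={6} D(X)={2,3,4,5,7}: X {2,3,4,5,7}->{7}
Constraint 4 (U != X) on D(U)={5} D(X)={7}: no change
So after all 4 constraints: D(W) = {6}

Answer: {6}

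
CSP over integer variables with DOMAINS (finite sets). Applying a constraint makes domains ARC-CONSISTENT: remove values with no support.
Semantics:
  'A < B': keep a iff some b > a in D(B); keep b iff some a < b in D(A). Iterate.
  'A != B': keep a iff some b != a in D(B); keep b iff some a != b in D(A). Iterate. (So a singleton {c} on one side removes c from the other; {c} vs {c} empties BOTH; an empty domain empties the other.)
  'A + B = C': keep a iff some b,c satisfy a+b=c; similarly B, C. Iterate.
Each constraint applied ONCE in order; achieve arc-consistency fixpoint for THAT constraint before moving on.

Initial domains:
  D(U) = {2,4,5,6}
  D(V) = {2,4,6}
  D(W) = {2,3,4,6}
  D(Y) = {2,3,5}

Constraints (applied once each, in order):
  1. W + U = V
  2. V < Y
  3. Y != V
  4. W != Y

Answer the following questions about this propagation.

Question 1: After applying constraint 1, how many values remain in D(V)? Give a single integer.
Constraint 1 (W + U = V) on D(W)={2,3,4,6} D(U)={2,4,5,6} D(V)={2,4,6}: W {2,3,4,6}->{2,4}; U {2,4,5,6}->{2,4}; V {2,4,6}->{4,6}
So after constraint 1: D(V)={4,6}, size = 2

Answer: 2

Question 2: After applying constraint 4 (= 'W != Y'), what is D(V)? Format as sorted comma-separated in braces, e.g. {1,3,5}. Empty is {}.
Answer: {4}

Derivation:
Constraint 1 (W + U = V) on D(W)={2,3,4,6} D(U)={2,4,5,6} D(V)={2,4,6}: W {2,3,4,6}->{2,4}; U {2,4,5,6}->{2,4}; V {2,4,6}->{4,6}
Constraint 2 (V < Y) on D(V)={4,6} D(Y)={2,3,5}: V {4,6}->{4}; Y {2,3,5}->{5}
Constraint 3 (Y != V) on D(Y)={5} D(V)={4}: no change
Constraint 4 (W != Y) on D(W)={2,4} D(Y)={5}: no change
So after constraint 4: D(V) = {4}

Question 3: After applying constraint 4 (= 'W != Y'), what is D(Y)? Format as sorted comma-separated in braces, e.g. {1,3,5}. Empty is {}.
Constraint 1 (W + U = V) on D(W)={2,3,4,6} D(U)={2,4,5,6} D(V)={2,4,6}: W {2,3,4,6}->{2,4}; U {2,4,5,6}->{2,4}; V {2,4,6}->{4,6}
Constraint 2 (V < Y) on D(V)={4,6} D(Y)={2,3,5}: V {4,6}->{4}; Y {2,3,5}->{5}
Constraint 3 (Y != V) on D(Y)={5} D(V)={4}: no change
Constraint 4 (W != Y) on D(W)={2,4} D(Y)={5}: no change
So after constraint 4: D(Y) = {5}

Answer: {5}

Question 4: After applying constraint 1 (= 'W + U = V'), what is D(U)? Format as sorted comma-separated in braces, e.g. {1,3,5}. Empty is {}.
Constraint 1 (W + U = V) on D(W)={2,3,4,6} D(U)={2,4,5,6} D(V)={2,4,6}: W {2,3,4,6}->{2,4}; U {2,4,5,6}->{2,4}; V {2,4,6}->{4,6}
So after constraint 1: D(U) = {2,4}

Answer: {2,4}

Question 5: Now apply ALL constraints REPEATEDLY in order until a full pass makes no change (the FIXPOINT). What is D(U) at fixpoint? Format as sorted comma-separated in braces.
pass 0 (initial): D(U)={2,4,5,6}
pass 1: U {2,4,5,6}->{2,4}; V {2,4,6}->{4}; W {2,3,4,6}->{2,4}; Y {2,3,5}->{5}
pass 2: U {2,4}->{2}; W {2,4}->{2}
pass 3: no change
Fixpoint after 3 passes: D(U) = {2}

Answer: {2}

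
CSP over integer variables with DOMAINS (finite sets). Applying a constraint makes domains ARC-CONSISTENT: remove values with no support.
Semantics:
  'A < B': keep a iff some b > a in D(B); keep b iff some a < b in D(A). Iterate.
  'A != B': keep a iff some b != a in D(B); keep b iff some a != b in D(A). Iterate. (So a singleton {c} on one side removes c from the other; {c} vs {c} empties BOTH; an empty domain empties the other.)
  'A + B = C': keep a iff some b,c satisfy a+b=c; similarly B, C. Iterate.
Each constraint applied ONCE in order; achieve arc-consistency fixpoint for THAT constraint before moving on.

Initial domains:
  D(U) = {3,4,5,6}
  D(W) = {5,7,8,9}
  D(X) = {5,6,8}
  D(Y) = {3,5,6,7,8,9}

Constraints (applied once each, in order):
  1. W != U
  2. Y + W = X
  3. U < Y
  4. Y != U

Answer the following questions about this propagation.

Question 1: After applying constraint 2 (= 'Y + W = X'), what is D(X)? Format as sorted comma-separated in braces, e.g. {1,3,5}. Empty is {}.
Constraint 1 (W != U) on D(W)={5,7,8,9} D(U)={3,4,5,6}: no change
Constraint 2 (Y + W = X) on D(Y)={3,5,6,7,8,9} D(W)={5,7,8,9} D(X)={5,6,8}: Y {3,5,6,7,8,9}->{3}; W {5,7,8,9}->{5}; X {5,6,8}->{8}
So after constraint 2: D(X) = {8}

Answer: {8}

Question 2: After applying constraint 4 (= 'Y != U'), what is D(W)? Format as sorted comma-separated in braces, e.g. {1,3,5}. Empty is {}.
Constraint 1 (W != U) on D(W)={5,7,8,9} D(U)={3,4,5,6}: no change
Constraint 2 (Y + W = X) on D(Y)={3,5,6,7,8,9} D(W)={5,7,8,9} D(X)={5,6,8}: Y {3,5,6,7,8,9}->{3}; W {5,7,8,9}->{5}; X {5,6,8}->{8}
Constraint 3 (U < Y) on D(U)={3,4,5,6} D(Y)={3}: U {3,4,5,6}->{}; Y {3}->{}
Constraint 4 (Y != U) on D(Y)={} D(U)={}: no change
So after constraint 4: D(W) = {5}

Answer: {5}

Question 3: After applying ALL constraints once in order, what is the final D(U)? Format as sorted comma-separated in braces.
Answer: {}

Derivation:
Constraint 1 (W != U) on D(W)={5,7,8,9} D(U)={3,4,5,6}: no change
Constraint 2 (Y + W = X) on D(Y)={3,5,6,7,8,9} D(W)={5,7,8,9} D(X)={5,6,8}: Y {3,5,6,7,8,9}->{3}; W {5,7,8,9}->{5}; X {5,6,8}->{8}
Constraint 3 (U < Y) on D(U)={3,4,5,6} D(Y)={3}: U {3,4,5,6}->{}; Y {3}->{}
Constraint 4 (Y != U) on D(Y)={} D(U)={}: no change
So after all 4 constraints: D(U) = {}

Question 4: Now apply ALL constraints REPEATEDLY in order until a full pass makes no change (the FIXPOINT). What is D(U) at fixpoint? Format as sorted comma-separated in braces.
pass 0 (initial): D(U)={3,4,5,6}
pass 1: U {3,4,5,6}->{}; W {5,7,8,9}->{5}; X {5,6,8}->{8}; Y {3,5,6,7,8,9}->{}
pass 2: W {5}->{}; X {8}->{}
pass 3: no change
Fixpoint after 3 passes: D(U) = {}

Answer: {}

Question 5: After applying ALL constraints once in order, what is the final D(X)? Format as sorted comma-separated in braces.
Answer: {8}

Derivation:
Constraint 1 (W != U) on D(W)={5,7,8,9} D(U)={3,4,5,6}: no change
Constraint 2 (Y + W = X) on D(Y)={3,5,6,7,8,9} D(W)={5,7,8,9} D(X)={5,6,8}: Y {3,5,6,7,8,9}->{3}; W {5,7,8,9}->{5}; X {5,6,8}->{8}
Constraint 3 (U < Y) on D(U)={3,4,5,6} D(Y)={3}: U {3,4,5,6}->{}; Y {3}->{}
Constraint 4 (Y != U) on D(Y)={} D(U)={}: no change
So after all 4 constraints: D(X) = {8}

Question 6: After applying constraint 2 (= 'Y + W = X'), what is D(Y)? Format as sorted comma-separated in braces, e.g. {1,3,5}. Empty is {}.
Constraint 1 (W != U) on D(W)={5,7,8,9} D(U)={3,4,5,6}: no change
Constraint 2 (Y + W = X) on D(Y)={3,5,6,7,8,9} D(W)={5,7,8,9} D(X)={5,6,8}: Y {3,5,6,7,8,9}->{3}; W {5,7,8,9}->{5}; X {5,6,8}->{8}
So after constraint 2: D(Y) = {3}

Answer: {3}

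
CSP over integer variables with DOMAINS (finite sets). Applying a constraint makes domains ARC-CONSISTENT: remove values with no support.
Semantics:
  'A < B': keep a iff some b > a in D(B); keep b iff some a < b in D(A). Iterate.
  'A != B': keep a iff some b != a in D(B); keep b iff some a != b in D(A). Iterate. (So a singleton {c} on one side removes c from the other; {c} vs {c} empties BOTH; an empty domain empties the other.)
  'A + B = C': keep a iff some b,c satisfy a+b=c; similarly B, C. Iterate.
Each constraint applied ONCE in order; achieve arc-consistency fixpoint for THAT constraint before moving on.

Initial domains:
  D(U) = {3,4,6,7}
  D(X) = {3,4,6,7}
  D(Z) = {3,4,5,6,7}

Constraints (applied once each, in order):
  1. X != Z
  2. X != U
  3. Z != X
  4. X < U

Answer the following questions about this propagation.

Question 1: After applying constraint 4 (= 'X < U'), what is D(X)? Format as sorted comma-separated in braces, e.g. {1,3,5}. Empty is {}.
Constraint 1 (X != Z) on D(X)={3,4,6,7} D(Z)={3,4,5,6,7}: no change
Constraint 2 (X != U) on D(X)={3,4,6,7} D(U)={3,4,6,7}: no change
Constraint 3 (Z != X) on D(Z)={3,4,5,6,7} D(X)={3,4,6,7}: no change
Constraint 4 (X < U) on D(X)={3,4,6,7} D(U)={3,4,6,7}: X {3,4,6,7}->{3,4,6}; U {3,4,6,7}->{4,6,7}
So after constraint 4: D(X) = {3,4,6}

Answer: {3,4,6}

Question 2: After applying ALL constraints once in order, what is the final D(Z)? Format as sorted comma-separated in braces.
Answer: {3,4,5,6,7}

Derivation:
Constraint 1 (X != Z) on D(X)={3,4,6,7} D(Z)={3,4,5,6,7}: no change
Constraint 2 (X != U) on D(X)={3,4,6,7} D(U)={3,4,6,7}: no change
Constraint 3 (Z != X) on D(Z)={3,4,5,6,7} D(X)={3,4,6,7}: no change
Constraint 4 (X < U) on D(X)={3,4,6,7} D(U)={3,4,6,7}: X {3,4,6,7}->{3,4,6}; U {3,4,6,7}->{4,6,7}
So after all 4 constraints: D(Z) = {3,4,5,6,7}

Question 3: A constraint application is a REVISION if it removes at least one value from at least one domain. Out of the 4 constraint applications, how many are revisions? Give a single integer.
Answer: 1

Derivation:
Constraint 1 (X != Z) on D(X)={3,4,6,7} D(Z)={3,4,5,6,7}: no change => not a revision
Constraint 2 (X != U) on D(X)={3,4,6,7} D(U)={3,4,6,7}: no change => not a revision
Constraint 3 (Z != X) on D(Z)={3,4,5,6,7} D(X)={3,4,6,7}: no change => not a revision
Constraint 4 (X < U) on D(X)={3,4,6,7} D(U)={3,4,6,7}: X {3,4,6,7}->{3,4,6}; U {3,4,6,7}->{4,6,7} => REVISION
Total revisions = 1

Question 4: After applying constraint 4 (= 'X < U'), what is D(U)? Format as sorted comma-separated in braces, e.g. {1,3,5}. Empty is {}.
Constraint 1 (X != Z) on D(X)={3,4,6,7} D(Z)={3,4,5,6,7}: no change
Constraint 2 (X != U) on D(X)={3,4,6,7} D(U)={3,4,6,7}: no change
Constraint 3 (Z != X) on D(Z)={3,4,5,6,7} D(X)={3,4,6,7}: no change
Constraint 4 (X < U) on D(X)={3,4,6,7} D(U)={3,4,6,7}: X {3,4,6,7}->{3,4,6}; U {3,4,6,7}->{4,6,7}
So after constraint 4: D(U) = {4,6,7}

Answer: {4,6,7}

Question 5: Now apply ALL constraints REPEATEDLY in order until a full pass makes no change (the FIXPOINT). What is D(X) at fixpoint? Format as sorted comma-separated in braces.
pass 0 (initial): D(X)={3,4,6,7}
pass 1: U {3,4,6,7}->{4,6,7}; X {3,4,6,7}->{3,4,6}
pass 2: no change
Fixpoint after 2 passes: D(X) = {3,4,6}

Answer: {3,4,6}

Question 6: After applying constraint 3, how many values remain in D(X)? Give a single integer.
Answer: 4

Derivation:
Constraint 1 (X != Z) on D(X)={3,4,6,7} D(Z)={3,4,5,6,7}: no change
Constraint 2 (X != U) on D(X)={3,4,6,7} D(U)={3,4,6,7}: no change
Constraint 3 (Z != X) on D(Z)={3,4,5,6,7} D(X)={3,4,6,7}: no change
So after constraint 3: D(X)={3,4,6,7}, size = 4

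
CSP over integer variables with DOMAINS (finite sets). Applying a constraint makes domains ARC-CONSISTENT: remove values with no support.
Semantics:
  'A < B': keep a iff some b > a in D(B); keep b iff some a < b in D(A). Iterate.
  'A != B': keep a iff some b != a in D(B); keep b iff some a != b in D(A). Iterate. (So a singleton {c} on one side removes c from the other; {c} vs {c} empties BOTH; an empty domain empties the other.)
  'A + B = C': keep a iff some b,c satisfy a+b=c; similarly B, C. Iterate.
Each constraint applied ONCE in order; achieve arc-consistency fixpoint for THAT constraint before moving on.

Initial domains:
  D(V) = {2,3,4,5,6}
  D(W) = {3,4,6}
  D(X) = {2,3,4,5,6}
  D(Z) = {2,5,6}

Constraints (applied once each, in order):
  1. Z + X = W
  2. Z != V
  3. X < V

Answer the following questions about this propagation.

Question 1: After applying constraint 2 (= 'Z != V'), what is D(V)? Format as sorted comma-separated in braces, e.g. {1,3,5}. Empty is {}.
Answer: {3,4,5,6}

Derivation:
Constraint 1 (Z + X = W) on D(Z)={2,5,6} D(X)={2,3,4,5,6} D(W)={3,4,6}: Z {2,5,6}->{2}; X {2,3,4,5,6}->{2,4}; W {3,4,6}->{4,6}
Constraint 2 (Z != V) on D(Z)={2} D(V)={2,3,4,5,6}: V {2,3,4,5,6}->{3,4,5,6}
So after constraint 2: D(V) = {3,4,5,6}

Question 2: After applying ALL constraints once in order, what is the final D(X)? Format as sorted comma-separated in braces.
Answer: {2,4}

Derivation:
Constraint 1 (Z + X = W) on D(Z)={2,5,6} D(X)={2,3,4,5,6} D(W)={3,4,6}: Z {2,5,6}->{2}; X {2,3,4,5,6}->{2,4}; W {3,4,6}->{4,6}
Constraint 2 (Z != V) on D(Z)={2} D(V)={2,3,4,5,6}: V {2,3,4,5,6}->{3,4,5,6}
Constraint 3 (X < V) on D(X)={2,4} D(V)={3,4,5,6}: no change
So after all 3 constraints: D(X) = {2,4}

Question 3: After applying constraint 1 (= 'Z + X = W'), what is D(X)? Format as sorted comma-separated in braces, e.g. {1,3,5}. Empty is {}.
Answer: {2,4}

Derivation:
Constraint 1 (Z + X = W) on D(Z)={2,5,6} D(X)={2,3,4,5,6} D(W)={3,4,6}: Z {2,5,6}->{2}; X {2,3,4,5,6}->{2,4}; W {3,4,6}->{4,6}
So after constraint 1: D(X) = {2,4}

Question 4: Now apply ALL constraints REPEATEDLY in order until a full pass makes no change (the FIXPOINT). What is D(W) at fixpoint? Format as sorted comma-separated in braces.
pass 0 (initial): D(W)={3,4,6}
pass 1: V {2,3,4,5,6}->{3,4,5,6}; W {3,4,6}->{4,6}; X {2,3,4,5,6}->{2,4}; Z {2,5,6}->{2}
pass 2: no change
Fixpoint after 2 passes: D(W) = {4,6}

Answer: {4,6}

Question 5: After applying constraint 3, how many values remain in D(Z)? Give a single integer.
Constraint 1 (Z + X = W) on D(Z)={2,5,6} D(X)={2,3,4,5,6} D(W)={3,4,6}: Z {2,5,6}->{2}; X {2,3,4,5,6}->{2,4}; W {3,4,6}->{4,6}
Constraint 2 (Z != V) on D(Z)={2} D(V)={2,3,4,5,6}: V {2,3,4,5,6}->{3,4,5,6}
Constraint 3 (X < V) on D(X)={2,4} D(V)={3,4,5,6}: no change
So after constraint 3: D(Z)={2}, size = 1

Answer: 1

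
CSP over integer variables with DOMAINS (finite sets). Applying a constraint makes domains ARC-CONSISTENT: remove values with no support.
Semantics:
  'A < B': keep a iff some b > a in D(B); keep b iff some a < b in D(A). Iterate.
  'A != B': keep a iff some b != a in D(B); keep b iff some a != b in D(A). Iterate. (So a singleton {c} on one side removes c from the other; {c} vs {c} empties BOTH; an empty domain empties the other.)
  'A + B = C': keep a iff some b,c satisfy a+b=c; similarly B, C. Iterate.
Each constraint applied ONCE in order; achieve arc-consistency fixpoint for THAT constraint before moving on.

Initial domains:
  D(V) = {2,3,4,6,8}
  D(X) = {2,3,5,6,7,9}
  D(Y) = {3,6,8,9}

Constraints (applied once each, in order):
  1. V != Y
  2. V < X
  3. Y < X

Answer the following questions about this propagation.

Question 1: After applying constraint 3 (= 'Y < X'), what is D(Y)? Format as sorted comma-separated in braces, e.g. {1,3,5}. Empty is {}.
Constraint 1 (V != Y) on D(V)={2,3,4,6,8} D(Y)={3,6,8,9}: no change
Constraint 2 (V < X) on D(V)={2,3,4,6,8} D(X)={2,3,5,6,7,9}: X {2,3,5,6,7,9}->{3,5,6,7,9}
Constraint 3 (Y < X) on D(Y)={3,6,8,9} D(X)={3,5,6,7,9}: Y {3,6,8,9}->{3,6,8}; X {3,5,6,7,9}->{5,6,7,9}
So after constraint 3: D(Y) = {3,6,8}

Answer: {3,6,8}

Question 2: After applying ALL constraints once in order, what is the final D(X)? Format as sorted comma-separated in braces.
Constraint 1 (V != Y) on D(V)={2,3,4,6,8} D(Y)={3,6,8,9}: no change
Constraint 2 (V < X) on D(V)={2,3,4,6,8} D(X)={2,3,5,6,7,9}: X {2,3,5,6,7,9}->{3,5,6,7,9}
Constraint 3 (Y < X) on D(Y)={3,6,8,9} D(X)={3,5,6,7,9}: Y {3,6,8,9}->{3,6,8}; X {3,5,6,7,9}->{5,6,7,9}
So after all 3 constraints: D(X) = {5,6,7,9}

Answer: {5,6,7,9}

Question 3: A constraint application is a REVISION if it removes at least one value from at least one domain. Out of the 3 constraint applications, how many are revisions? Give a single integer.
Answer: 2

Derivation:
Constraint 1 (V != Y) on D(V)={2,3,4,6,8} D(Y)={3,6,8,9}: no change => not a revision
Constraint 2 (V < X) on D(V)={2,3,4,6,8} D(X)={2,3,5,6,7,9}: X {2,3,5,6,7,9}->{3,5,6,7,9} => REVISION
Constraint 3 (Y < X) on D(Y)={3,6,8,9} D(X)={3,5,6,7,9}: Y {3,6,8,9}->{3,6,8}; X {3,5,6,7,9}->{5,6,7,9} => REVISION
Total revisions = 2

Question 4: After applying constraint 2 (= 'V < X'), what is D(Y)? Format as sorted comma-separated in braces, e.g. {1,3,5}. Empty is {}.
Constraint 1 (V != Y) on D(V)={2,3,4,6,8} D(Y)={3,6,8,9}: no change
Constraint 2 (V < X) on D(V)={2,3,4,6,8} D(X)={2,3,5,6,7,9}: X {2,3,5,6,7,9}->{3,5,6,7,9}
So after constraint 2: D(Y) = {3,6,8,9}

Answer: {3,6,8,9}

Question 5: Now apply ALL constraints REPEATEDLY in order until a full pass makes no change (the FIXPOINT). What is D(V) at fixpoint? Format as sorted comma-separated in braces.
pass 0 (initial): D(V)={2,3,4,6,8}
pass 1: X {2,3,5,6,7,9}->{5,6,7,9}; Y {3,6,8,9}->{3,6,8}
pass 2: no change
Fixpoint after 2 passes: D(V) = {2,3,4,6,8}

Answer: {2,3,4,6,8}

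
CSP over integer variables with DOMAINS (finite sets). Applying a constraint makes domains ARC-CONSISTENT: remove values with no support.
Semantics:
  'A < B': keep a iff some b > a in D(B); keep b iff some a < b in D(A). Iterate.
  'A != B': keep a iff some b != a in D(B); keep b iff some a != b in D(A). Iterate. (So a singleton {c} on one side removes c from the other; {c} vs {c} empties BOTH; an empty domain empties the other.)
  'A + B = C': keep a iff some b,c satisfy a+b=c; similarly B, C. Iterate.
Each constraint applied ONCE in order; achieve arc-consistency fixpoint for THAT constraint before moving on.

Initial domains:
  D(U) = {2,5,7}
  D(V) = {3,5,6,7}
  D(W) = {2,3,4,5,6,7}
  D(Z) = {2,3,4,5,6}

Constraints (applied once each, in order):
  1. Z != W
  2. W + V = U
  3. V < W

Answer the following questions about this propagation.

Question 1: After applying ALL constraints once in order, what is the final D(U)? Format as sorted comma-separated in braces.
Answer: {5,7}

Derivation:
Constraint 1 (Z != W) on D(Z)={2,3,4,5,6} D(W)={2,3,4,5,6,7}: no change
Constraint 2 (W + V = U) on D(W)={2,3,4,5,6,7} D(V)={3,5,6,7} D(U)={2,5,7}: W {2,3,4,5,6,7}->{2,4}; V {3,5,6,7}->{3,5}; U {2,5,7}->{5,7}
Constraint 3 (V < W) on D(V)={3,5} D(W)={2,4}: V {3,5}->{3}; W {2,4}->{4}
So after all 3 constraints: D(U) = {5,7}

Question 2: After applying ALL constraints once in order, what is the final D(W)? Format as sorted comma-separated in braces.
Constraint 1 (Z != W) on D(Z)={2,3,4,5,6} D(W)={2,3,4,5,6,7}: no change
Constraint 2 (W + V = U) on D(W)={2,3,4,5,6,7} D(V)={3,5,6,7} D(U)={2,5,7}: W {2,3,4,5,6,7}->{2,4}; V {3,5,6,7}->{3,5}; U {2,5,7}->{5,7}
Constraint 3 (V < W) on D(V)={3,5} D(W)={2,4}: V {3,5}->{3}; W {2,4}->{4}
So after all 3 constraints: D(W) = {4}

Answer: {4}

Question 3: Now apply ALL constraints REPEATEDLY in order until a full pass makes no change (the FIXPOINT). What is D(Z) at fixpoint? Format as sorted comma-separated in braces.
Answer: {2,3,5,6}

Derivation:
pass 0 (initial): D(Z)={2,3,4,5,6}
pass 1: U {2,5,7}->{5,7}; V {3,5,6,7}->{3}; W {2,3,4,5,6,7}->{4}
pass 2: U {5,7}->{7}; Z {2,3,4,5,6}->{2,3,5,6}
pass 3: no change
Fixpoint after 3 passes: D(Z) = {2,3,5,6}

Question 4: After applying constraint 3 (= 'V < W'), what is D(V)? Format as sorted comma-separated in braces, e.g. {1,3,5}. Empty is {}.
Constraint 1 (Z != W) on D(Z)={2,3,4,5,6} D(W)={2,3,4,5,6,7}: no change
Constraint 2 (W + V = U) on D(W)={2,3,4,5,6,7} D(V)={3,5,6,7} D(U)={2,5,7}: W {2,3,4,5,6,7}->{2,4}; V {3,5,6,7}->{3,5}; U {2,5,7}->{5,7}
Constraint 3 (V < W) on D(V)={3,5} D(W)={2,4}: V {3,5}->{3}; W {2,4}->{4}
So after constraint 3: D(V) = {3}

Answer: {3}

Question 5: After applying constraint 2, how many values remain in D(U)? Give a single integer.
Constraint 1 (Z != W) on D(Z)={2,3,4,5,6} D(W)={2,3,4,5,6,7}: no change
Constraint 2 (W + V = U) on D(W)={2,3,4,5,6,7} D(V)={3,5,6,7} D(U)={2,5,7}: W {2,3,4,5,6,7}->{2,4}; V {3,5,6,7}->{3,5}; U {2,5,7}->{5,7}
So after constraint 2: D(U)={5,7}, size = 2

Answer: 2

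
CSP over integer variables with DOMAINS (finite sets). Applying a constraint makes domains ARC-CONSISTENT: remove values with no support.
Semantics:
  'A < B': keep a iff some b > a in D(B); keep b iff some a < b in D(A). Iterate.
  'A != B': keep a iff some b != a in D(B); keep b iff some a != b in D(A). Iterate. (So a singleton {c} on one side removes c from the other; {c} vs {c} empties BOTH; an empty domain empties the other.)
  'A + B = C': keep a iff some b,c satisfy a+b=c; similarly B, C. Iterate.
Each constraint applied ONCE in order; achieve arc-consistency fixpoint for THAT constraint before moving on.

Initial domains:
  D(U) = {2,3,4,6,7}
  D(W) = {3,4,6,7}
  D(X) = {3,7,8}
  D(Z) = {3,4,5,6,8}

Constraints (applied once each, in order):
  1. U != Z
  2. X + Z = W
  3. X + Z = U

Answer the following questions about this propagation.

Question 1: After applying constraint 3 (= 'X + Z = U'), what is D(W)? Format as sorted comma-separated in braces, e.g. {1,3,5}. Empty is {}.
Answer: {6,7}

Derivation:
Constraint 1 (U != Z) on D(U)={2,3,4,6,7} D(Z)={3,4,5,6,8}: no change
Constraint 2 (X + Z = W) on D(X)={3,7,8} D(Z)={3,4,5,6,8} D(W)={3,4,6,7}: X {3,7,8}->{3}; Z {3,4,5,6,8}->{3,4}; W {3,4,6,7}->{6,7}
Constraint 3 (X + Z = U) on D(X)={3} D(Z)={3,4} D(U)={2,3,4,6,7}: U {2,3,4,6,7}->{6,7}
So after constraint 3: D(W) = {6,7}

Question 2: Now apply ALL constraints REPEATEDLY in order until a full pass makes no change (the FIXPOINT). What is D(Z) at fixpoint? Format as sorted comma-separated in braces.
Answer: {3,4}

Derivation:
pass 0 (initial): D(Z)={3,4,5,6,8}
pass 1: U {2,3,4,6,7}->{6,7}; W {3,4,6,7}->{6,7}; X {3,7,8}->{3}; Z {3,4,5,6,8}->{3,4}
pass 2: no change
Fixpoint after 2 passes: D(Z) = {3,4}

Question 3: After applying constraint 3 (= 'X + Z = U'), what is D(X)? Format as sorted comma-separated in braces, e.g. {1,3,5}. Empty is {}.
Answer: {3}

Derivation:
Constraint 1 (U != Z) on D(U)={2,3,4,6,7} D(Z)={3,4,5,6,8}: no change
Constraint 2 (X + Z = W) on D(X)={3,7,8} D(Z)={3,4,5,6,8} D(W)={3,4,6,7}: X {3,7,8}->{3}; Z {3,4,5,6,8}->{3,4}; W {3,4,6,7}->{6,7}
Constraint 3 (X + Z = U) on D(X)={3} D(Z)={3,4} D(U)={2,3,4,6,7}: U {2,3,4,6,7}->{6,7}
So after constraint 3: D(X) = {3}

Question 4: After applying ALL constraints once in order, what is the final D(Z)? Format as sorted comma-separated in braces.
Answer: {3,4}

Derivation:
Constraint 1 (U != Z) on D(U)={2,3,4,6,7} D(Z)={3,4,5,6,8}: no change
Constraint 2 (X + Z = W) on D(X)={3,7,8} D(Z)={3,4,5,6,8} D(W)={3,4,6,7}: X {3,7,8}->{3}; Z {3,4,5,6,8}->{3,4}; W {3,4,6,7}->{6,7}
Constraint 3 (X + Z = U) on D(X)={3} D(Z)={3,4} D(U)={2,3,4,6,7}: U {2,3,4,6,7}->{6,7}
So after all 3 constraints: D(Z) = {3,4}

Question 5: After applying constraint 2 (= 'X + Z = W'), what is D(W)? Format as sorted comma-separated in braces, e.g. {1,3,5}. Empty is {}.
Answer: {6,7}

Derivation:
Constraint 1 (U != Z) on D(U)={2,3,4,6,7} D(Z)={3,4,5,6,8}: no change
Constraint 2 (X + Z = W) on D(X)={3,7,8} D(Z)={3,4,5,6,8} D(W)={3,4,6,7}: X {3,7,8}->{3}; Z {3,4,5,6,8}->{3,4}; W {3,4,6,7}->{6,7}
So after constraint 2: D(W) = {6,7}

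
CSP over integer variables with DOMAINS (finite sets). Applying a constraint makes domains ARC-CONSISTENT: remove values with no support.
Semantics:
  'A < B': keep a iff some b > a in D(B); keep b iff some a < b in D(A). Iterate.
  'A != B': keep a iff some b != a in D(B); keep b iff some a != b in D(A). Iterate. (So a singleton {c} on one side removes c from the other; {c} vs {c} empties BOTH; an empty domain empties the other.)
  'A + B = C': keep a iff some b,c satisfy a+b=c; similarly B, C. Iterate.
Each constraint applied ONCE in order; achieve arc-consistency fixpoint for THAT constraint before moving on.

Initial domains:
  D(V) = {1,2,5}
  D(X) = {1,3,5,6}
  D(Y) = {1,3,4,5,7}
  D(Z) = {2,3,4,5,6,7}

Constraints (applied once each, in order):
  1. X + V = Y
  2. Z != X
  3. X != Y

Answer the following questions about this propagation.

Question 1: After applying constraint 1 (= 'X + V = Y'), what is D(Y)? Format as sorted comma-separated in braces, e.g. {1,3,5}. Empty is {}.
Constraint 1 (X + V = Y) on D(X)={1,3,5,6} D(V)={1,2,5} D(Y)={1,3,4,5,7}: V {1,2,5}->{1,2}; Y {1,3,4,5,7}->{3,4,5,7}
So after constraint 1: D(Y) = {3,4,5,7}

Answer: {3,4,5,7}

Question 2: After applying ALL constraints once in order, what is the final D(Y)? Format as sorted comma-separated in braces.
Answer: {3,4,5,7}

Derivation:
Constraint 1 (X + V = Y) on D(X)={1,3,5,6} D(V)={1,2,5} D(Y)={1,3,4,5,7}: V {1,2,5}->{1,2}; Y {1,3,4,5,7}->{3,4,5,7}
Constraint 2 (Z != X) on D(Z)={2,3,4,5,6,7} D(X)={1,3,5,6}: no change
Constraint 3 (X != Y) on D(X)={1,3,5,6} D(Y)={3,4,5,7}: no change
So after all 3 constraints: D(Y) = {3,4,5,7}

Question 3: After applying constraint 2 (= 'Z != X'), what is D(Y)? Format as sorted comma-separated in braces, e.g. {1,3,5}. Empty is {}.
Answer: {3,4,5,7}

Derivation:
Constraint 1 (X + V = Y) on D(X)={1,3,5,6} D(V)={1,2,5} D(Y)={1,3,4,5,7}: V {1,2,5}->{1,2}; Y {1,3,4,5,7}->{3,4,5,7}
Constraint 2 (Z != X) on D(Z)={2,3,4,5,6,7} D(X)={1,3,5,6}: no change
So after constraint 2: D(Y) = {3,4,5,7}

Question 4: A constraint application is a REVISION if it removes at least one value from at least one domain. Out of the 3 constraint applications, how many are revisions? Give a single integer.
Constraint 1 (X + V = Y) on D(X)={1,3,5,6} D(V)={1,2,5} D(Y)={1,3,4,5,7}: V {1,2,5}->{1,2}; Y {1,3,4,5,7}->{3,4,5,7} => REVISION
Constraint 2 (Z != X) on D(Z)={2,3,4,5,6,7} D(X)={1,3,5,6}: no change => not a revision
Constraint 3 (X != Y) on D(X)={1,3,5,6} D(Y)={3,4,5,7}: no change => not a revision
Total revisions = 1

Answer: 1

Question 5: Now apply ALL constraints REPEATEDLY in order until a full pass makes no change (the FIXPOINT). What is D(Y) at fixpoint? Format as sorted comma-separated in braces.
Answer: {3,4,5,7}

Derivation:
pass 0 (initial): D(Y)={1,3,4,5,7}
pass 1: V {1,2,5}->{1,2}; Y {1,3,4,5,7}->{3,4,5,7}
pass 2: no change
Fixpoint after 2 passes: D(Y) = {3,4,5,7}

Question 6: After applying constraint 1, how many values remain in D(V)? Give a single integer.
Constraint 1 (X + V = Y) on D(X)={1,3,5,6} D(V)={1,2,5} D(Y)={1,3,4,5,7}: V {1,2,5}->{1,2}; Y {1,3,4,5,7}->{3,4,5,7}
So after constraint 1: D(V)={1,2}, size = 2

Answer: 2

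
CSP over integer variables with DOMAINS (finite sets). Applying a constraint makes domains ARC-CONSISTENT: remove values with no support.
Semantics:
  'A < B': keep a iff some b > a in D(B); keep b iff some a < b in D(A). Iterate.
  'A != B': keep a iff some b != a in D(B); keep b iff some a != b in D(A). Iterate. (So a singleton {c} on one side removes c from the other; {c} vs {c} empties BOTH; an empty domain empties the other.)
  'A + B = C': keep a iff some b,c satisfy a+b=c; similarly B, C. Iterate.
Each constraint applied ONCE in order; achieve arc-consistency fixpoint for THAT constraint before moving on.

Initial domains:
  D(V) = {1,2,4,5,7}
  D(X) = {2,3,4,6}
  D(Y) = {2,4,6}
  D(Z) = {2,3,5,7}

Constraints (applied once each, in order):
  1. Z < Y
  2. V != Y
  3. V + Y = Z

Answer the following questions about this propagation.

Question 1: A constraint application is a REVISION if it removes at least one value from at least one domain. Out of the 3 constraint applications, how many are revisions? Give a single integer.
Answer: 2

Derivation:
Constraint 1 (Z < Y) on D(Z)={2,3,5,7} D(Y)={2,4,6}: Z {2,3,5,7}->{2,3,5}; Y {2,4,6}->{4,6} => REVISION
Constraint 2 (V != Y) on D(V)={1,2,4,5,7} D(Y)={4,6}: no change => not a revision
Constraint 3 (V + Y = Z) on D(V)={1,2,4,5,7} D(Y)={4,6} D(Z)={2,3,5}: V {1,2,4,5,7}->{1}; Y {4,6}->{4}; Z {2,3,5}->{5} => REVISION
Total revisions = 2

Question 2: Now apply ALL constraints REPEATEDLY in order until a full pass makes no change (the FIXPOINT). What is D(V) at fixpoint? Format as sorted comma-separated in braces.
Answer: {}

Derivation:
pass 0 (initial): D(V)={1,2,4,5,7}
pass 1: V {1,2,4,5,7}->{1}; Y {2,4,6}->{4}; Z {2,3,5,7}->{5}
pass 2: V {1}->{}; Y {4}->{}; Z {5}->{}
pass 3: no change
Fixpoint after 3 passes: D(V) = {}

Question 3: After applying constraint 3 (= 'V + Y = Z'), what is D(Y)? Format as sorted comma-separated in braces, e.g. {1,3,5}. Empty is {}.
Constraint 1 (Z < Y) on D(Z)={2,3,5,7} D(Y)={2,4,6}: Z {2,3,5,7}->{2,3,5}; Y {2,4,6}->{4,6}
Constraint 2 (V != Y) on D(V)={1,2,4,5,7} D(Y)={4,6}: no change
Constraint 3 (V + Y = Z) on D(V)={1,2,4,5,7} D(Y)={4,6} D(Z)={2,3,5}: V {1,2,4,5,7}->{1}; Y {4,6}->{4}; Z {2,3,5}->{5}
So after constraint 3: D(Y) = {4}

Answer: {4}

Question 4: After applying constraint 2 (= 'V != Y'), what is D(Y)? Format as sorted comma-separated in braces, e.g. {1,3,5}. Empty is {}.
Answer: {4,6}

Derivation:
Constraint 1 (Z < Y) on D(Z)={2,3,5,7} D(Y)={2,4,6}: Z {2,3,5,7}->{2,3,5}; Y {2,4,6}->{4,6}
Constraint 2 (V != Y) on D(V)={1,2,4,5,7} D(Y)={4,6}: no change
So after constraint 2: D(Y) = {4,6}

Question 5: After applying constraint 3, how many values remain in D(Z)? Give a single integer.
Constraint 1 (Z < Y) on D(Z)={2,3,5,7} D(Y)={2,4,6}: Z {2,3,5,7}->{2,3,5}; Y {2,4,6}->{4,6}
Constraint 2 (V != Y) on D(V)={1,2,4,5,7} D(Y)={4,6}: no change
Constraint 3 (V + Y = Z) on D(V)={1,2,4,5,7} D(Y)={4,6} D(Z)={2,3,5}: V {1,2,4,5,7}->{1}; Y {4,6}->{4}; Z {2,3,5}->{5}
So after constraint 3: D(Z)={5}, size = 1

Answer: 1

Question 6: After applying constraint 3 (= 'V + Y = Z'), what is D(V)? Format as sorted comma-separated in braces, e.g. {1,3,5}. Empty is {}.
Constraint 1 (Z < Y) on D(Z)={2,3,5,7} D(Y)={2,4,6}: Z {2,3,5,7}->{2,3,5}; Y {2,4,6}->{4,6}
Constraint 2 (V != Y) on D(V)={1,2,4,5,7} D(Y)={4,6}: no change
Constraint 3 (V + Y = Z) on D(V)={1,2,4,5,7} D(Y)={4,6} D(Z)={2,3,5}: V {1,2,4,5,7}->{1}; Y {4,6}->{4}; Z {2,3,5}->{5}
So after constraint 3: D(V) = {1}

Answer: {1}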